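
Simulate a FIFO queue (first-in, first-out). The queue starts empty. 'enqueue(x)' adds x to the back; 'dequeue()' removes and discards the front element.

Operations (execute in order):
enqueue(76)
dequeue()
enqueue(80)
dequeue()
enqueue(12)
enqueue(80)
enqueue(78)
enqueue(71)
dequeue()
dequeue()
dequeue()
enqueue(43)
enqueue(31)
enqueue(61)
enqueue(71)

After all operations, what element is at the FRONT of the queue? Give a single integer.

Answer: 71

Derivation:
enqueue(76): queue = [76]
dequeue(): queue = []
enqueue(80): queue = [80]
dequeue(): queue = []
enqueue(12): queue = [12]
enqueue(80): queue = [12, 80]
enqueue(78): queue = [12, 80, 78]
enqueue(71): queue = [12, 80, 78, 71]
dequeue(): queue = [80, 78, 71]
dequeue(): queue = [78, 71]
dequeue(): queue = [71]
enqueue(43): queue = [71, 43]
enqueue(31): queue = [71, 43, 31]
enqueue(61): queue = [71, 43, 31, 61]
enqueue(71): queue = [71, 43, 31, 61, 71]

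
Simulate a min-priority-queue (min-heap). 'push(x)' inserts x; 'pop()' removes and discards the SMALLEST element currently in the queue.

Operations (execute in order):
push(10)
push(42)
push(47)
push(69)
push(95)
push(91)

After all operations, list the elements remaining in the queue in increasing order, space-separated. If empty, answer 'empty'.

push(10): heap contents = [10]
push(42): heap contents = [10, 42]
push(47): heap contents = [10, 42, 47]
push(69): heap contents = [10, 42, 47, 69]
push(95): heap contents = [10, 42, 47, 69, 95]
push(91): heap contents = [10, 42, 47, 69, 91, 95]

Answer: 10 42 47 69 91 95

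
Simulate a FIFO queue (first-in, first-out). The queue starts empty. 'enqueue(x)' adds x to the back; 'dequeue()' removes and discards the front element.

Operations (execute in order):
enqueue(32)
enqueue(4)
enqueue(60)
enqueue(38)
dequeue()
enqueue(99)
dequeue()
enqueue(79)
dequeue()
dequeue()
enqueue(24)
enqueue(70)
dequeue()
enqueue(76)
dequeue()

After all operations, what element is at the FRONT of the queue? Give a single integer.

enqueue(32): queue = [32]
enqueue(4): queue = [32, 4]
enqueue(60): queue = [32, 4, 60]
enqueue(38): queue = [32, 4, 60, 38]
dequeue(): queue = [4, 60, 38]
enqueue(99): queue = [4, 60, 38, 99]
dequeue(): queue = [60, 38, 99]
enqueue(79): queue = [60, 38, 99, 79]
dequeue(): queue = [38, 99, 79]
dequeue(): queue = [99, 79]
enqueue(24): queue = [99, 79, 24]
enqueue(70): queue = [99, 79, 24, 70]
dequeue(): queue = [79, 24, 70]
enqueue(76): queue = [79, 24, 70, 76]
dequeue(): queue = [24, 70, 76]

Answer: 24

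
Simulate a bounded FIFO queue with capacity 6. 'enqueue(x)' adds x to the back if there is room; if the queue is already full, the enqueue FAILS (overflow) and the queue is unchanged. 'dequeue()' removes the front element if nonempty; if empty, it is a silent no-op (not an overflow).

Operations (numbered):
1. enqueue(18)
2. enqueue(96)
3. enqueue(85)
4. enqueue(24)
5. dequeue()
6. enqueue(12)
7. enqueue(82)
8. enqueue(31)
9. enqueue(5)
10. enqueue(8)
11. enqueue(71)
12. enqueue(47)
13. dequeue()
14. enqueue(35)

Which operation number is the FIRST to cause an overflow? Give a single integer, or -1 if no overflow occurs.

Answer: 9

Derivation:
1. enqueue(18): size=1
2. enqueue(96): size=2
3. enqueue(85): size=3
4. enqueue(24): size=4
5. dequeue(): size=3
6. enqueue(12): size=4
7. enqueue(82): size=5
8. enqueue(31): size=6
9. enqueue(5): size=6=cap → OVERFLOW (fail)
10. enqueue(8): size=6=cap → OVERFLOW (fail)
11. enqueue(71): size=6=cap → OVERFLOW (fail)
12. enqueue(47): size=6=cap → OVERFLOW (fail)
13. dequeue(): size=5
14. enqueue(35): size=6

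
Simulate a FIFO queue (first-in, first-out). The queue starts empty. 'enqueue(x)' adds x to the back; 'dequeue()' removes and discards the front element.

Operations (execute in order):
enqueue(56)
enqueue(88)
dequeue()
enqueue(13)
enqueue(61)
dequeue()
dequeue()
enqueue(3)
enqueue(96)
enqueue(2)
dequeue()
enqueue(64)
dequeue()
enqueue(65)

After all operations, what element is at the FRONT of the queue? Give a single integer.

enqueue(56): queue = [56]
enqueue(88): queue = [56, 88]
dequeue(): queue = [88]
enqueue(13): queue = [88, 13]
enqueue(61): queue = [88, 13, 61]
dequeue(): queue = [13, 61]
dequeue(): queue = [61]
enqueue(3): queue = [61, 3]
enqueue(96): queue = [61, 3, 96]
enqueue(2): queue = [61, 3, 96, 2]
dequeue(): queue = [3, 96, 2]
enqueue(64): queue = [3, 96, 2, 64]
dequeue(): queue = [96, 2, 64]
enqueue(65): queue = [96, 2, 64, 65]

Answer: 96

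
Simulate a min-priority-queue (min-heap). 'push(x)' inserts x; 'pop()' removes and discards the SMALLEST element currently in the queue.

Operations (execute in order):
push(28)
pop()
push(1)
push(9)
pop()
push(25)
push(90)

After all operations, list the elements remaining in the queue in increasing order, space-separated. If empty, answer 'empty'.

push(28): heap contents = [28]
pop() → 28: heap contents = []
push(1): heap contents = [1]
push(9): heap contents = [1, 9]
pop() → 1: heap contents = [9]
push(25): heap contents = [9, 25]
push(90): heap contents = [9, 25, 90]

Answer: 9 25 90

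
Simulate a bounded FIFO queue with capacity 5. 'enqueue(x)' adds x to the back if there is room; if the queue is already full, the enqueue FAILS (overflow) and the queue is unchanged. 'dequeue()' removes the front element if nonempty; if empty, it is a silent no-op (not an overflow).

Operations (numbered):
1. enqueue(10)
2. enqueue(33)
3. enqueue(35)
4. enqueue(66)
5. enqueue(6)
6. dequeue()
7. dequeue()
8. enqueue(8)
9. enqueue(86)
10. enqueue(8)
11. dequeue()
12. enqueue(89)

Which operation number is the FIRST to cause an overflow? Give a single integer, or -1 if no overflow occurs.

Answer: 10

Derivation:
1. enqueue(10): size=1
2. enqueue(33): size=2
3. enqueue(35): size=3
4. enqueue(66): size=4
5. enqueue(6): size=5
6. dequeue(): size=4
7. dequeue(): size=3
8. enqueue(8): size=4
9. enqueue(86): size=5
10. enqueue(8): size=5=cap → OVERFLOW (fail)
11. dequeue(): size=4
12. enqueue(89): size=5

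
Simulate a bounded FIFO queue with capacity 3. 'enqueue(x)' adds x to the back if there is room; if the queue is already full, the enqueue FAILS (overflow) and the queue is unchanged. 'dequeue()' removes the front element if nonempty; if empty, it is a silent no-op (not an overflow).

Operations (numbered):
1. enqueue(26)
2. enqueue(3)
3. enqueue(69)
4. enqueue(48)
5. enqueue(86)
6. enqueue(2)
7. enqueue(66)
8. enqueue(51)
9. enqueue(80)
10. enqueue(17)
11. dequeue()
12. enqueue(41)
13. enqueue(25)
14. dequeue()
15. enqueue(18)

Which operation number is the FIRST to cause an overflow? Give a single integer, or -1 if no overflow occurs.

1. enqueue(26): size=1
2. enqueue(3): size=2
3. enqueue(69): size=3
4. enqueue(48): size=3=cap → OVERFLOW (fail)
5. enqueue(86): size=3=cap → OVERFLOW (fail)
6. enqueue(2): size=3=cap → OVERFLOW (fail)
7. enqueue(66): size=3=cap → OVERFLOW (fail)
8. enqueue(51): size=3=cap → OVERFLOW (fail)
9. enqueue(80): size=3=cap → OVERFLOW (fail)
10. enqueue(17): size=3=cap → OVERFLOW (fail)
11. dequeue(): size=2
12. enqueue(41): size=3
13. enqueue(25): size=3=cap → OVERFLOW (fail)
14. dequeue(): size=2
15. enqueue(18): size=3

Answer: 4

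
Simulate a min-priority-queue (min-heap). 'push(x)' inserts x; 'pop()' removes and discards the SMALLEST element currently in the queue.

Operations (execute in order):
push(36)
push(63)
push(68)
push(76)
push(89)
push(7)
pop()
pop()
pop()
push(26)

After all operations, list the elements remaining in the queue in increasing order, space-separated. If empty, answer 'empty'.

push(36): heap contents = [36]
push(63): heap contents = [36, 63]
push(68): heap contents = [36, 63, 68]
push(76): heap contents = [36, 63, 68, 76]
push(89): heap contents = [36, 63, 68, 76, 89]
push(7): heap contents = [7, 36, 63, 68, 76, 89]
pop() → 7: heap contents = [36, 63, 68, 76, 89]
pop() → 36: heap contents = [63, 68, 76, 89]
pop() → 63: heap contents = [68, 76, 89]
push(26): heap contents = [26, 68, 76, 89]

Answer: 26 68 76 89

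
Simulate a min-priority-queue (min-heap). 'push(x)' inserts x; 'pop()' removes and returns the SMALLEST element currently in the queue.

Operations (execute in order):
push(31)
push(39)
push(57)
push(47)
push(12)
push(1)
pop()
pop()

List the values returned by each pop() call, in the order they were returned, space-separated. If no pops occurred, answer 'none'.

push(31): heap contents = [31]
push(39): heap contents = [31, 39]
push(57): heap contents = [31, 39, 57]
push(47): heap contents = [31, 39, 47, 57]
push(12): heap contents = [12, 31, 39, 47, 57]
push(1): heap contents = [1, 12, 31, 39, 47, 57]
pop() → 1: heap contents = [12, 31, 39, 47, 57]
pop() → 12: heap contents = [31, 39, 47, 57]

Answer: 1 12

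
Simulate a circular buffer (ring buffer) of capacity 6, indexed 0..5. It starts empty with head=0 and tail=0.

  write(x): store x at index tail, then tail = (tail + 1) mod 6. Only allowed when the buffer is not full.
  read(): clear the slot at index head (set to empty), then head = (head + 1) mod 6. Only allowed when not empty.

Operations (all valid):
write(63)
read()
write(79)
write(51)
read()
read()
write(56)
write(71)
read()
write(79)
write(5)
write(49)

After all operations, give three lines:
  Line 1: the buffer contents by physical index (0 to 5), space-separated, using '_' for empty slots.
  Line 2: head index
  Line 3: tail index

Answer: 5 49 _ _ 71 79
4
2

Derivation:
write(63): buf=[63 _ _ _ _ _], head=0, tail=1, size=1
read(): buf=[_ _ _ _ _ _], head=1, tail=1, size=0
write(79): buf=[_ 79 _ _ _ _], head=1, tail=2, size=1
write(51): buf=[_ 79 51 _ _ _], head=1, tail=3, size=2
read(): buf=[_ _ 51 _ _ _], head=2, tail=3, size=1
read(): buf=[_ _ _ _ _ _], head=3, tail=3, size=0
write(56): buf=[_ _ _ 56 _ _], head=3, tail=4, size=1
write(71): buf=[_ _ _ 56 71 _], head=3, tail=5, size=2
read(): buf=[_ _ _ _ 71 _], head=4, tail=5, size=1
write(79): buf=[_ _ _ _ 71 79], head=4, tail=0, size=2
write(5): buf=[5 _ _ _ 71 79], head=4, tail=1, size=3
write(49): buf=[5 49 _ _ 71 79], head=4, tail=2, size=4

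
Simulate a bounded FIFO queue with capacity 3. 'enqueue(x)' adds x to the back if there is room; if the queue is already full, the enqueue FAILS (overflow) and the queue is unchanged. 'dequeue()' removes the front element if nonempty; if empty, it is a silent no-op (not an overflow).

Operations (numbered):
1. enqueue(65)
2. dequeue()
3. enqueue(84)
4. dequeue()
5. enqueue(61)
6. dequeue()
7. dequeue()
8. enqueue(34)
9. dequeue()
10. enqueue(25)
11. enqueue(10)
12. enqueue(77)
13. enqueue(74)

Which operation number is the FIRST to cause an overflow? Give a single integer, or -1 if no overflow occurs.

Answer: 13

Derivation:
1. enqueue(65): size=1
2. dequeue(): size=0
3. enqueue(84): size=1
4. dequeue(): size=0
5. enqueue(61): size=1
6. dequeue(): size=0
7. dequeue(): empty, no-op, size=0
8. enqueue(34): size=1
9. dequeue(): size=0
10. enqueue(25): size=1
11. enqueue(10): size=2
12. enqueue(77): size=3
13. enqueue(74): size=3=cap → OVERFLOW (fail)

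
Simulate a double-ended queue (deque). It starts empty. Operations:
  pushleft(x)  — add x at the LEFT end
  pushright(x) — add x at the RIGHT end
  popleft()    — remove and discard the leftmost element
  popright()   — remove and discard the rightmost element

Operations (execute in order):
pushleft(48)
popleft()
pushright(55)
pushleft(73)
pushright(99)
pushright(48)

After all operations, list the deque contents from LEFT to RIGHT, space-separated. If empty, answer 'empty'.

pushleft(48): [48]
popleft(): []
pushright(55): [55]
pushleft(73): [73, 55]
pushright(99): [73, 55, 99]
pushright(48): [73, 55, 99, 48]

Answer: 73 55 99 48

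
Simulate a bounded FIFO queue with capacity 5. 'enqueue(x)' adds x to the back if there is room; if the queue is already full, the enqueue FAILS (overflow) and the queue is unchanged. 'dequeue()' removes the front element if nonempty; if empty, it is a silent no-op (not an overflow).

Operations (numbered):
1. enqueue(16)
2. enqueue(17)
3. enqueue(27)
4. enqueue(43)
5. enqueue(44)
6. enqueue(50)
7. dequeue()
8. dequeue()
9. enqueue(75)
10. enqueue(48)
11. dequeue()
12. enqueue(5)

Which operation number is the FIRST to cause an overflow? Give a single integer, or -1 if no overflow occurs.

1. enqueue(16): size=1
2. enqueue(17): size=2
3. enqueue(27): size=3
4. enqueue(43): size=4
5. enqueue(44): size=5
6. enqueue(50): size=5=cap → OVERFLOW (fail)
7. dequeue(): size=4
8. dequeue(): size=3
9. enqueue(75): size=4
10. enqueue(48): size=5
11. dequeue(): size=4
12. enqueue(5): size=5

Answer: 6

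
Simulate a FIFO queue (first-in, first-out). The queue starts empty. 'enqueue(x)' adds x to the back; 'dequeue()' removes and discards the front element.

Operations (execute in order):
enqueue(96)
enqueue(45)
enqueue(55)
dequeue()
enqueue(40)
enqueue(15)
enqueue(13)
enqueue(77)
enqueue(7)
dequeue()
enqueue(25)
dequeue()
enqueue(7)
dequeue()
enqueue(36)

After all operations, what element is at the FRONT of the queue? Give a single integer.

Answer: 15

Derivation:
enqueue(96): queue = [96]
enqueue(45): queue = [96, 45]
enqueue(55): queue = [96, 45, 55]
dequeue(): queue = [45, 55]
enqueue(40): queue = [45, 55, 40]
enqueue(15): queue = [45, 55, 40, 15]
enqueue(13): queue = [45, 55, 40, 15, 13]
enqueue(77): queue = [45, 55, 40, 15, 13, 77]
enqueue(7): queue = [45, 55, 40, 15, 13, 77, 7]
dequeue(): queue = [55, 40, 15, 13, 77, 7]
enqueue(25): queue = [55, 40, 15, 13, 77, 7, 25]
dequeue(): queue = [40, 15, 13, 77, 7, 25]
enqueue(7): queue = [40, 15, 13, 77, 7, 25, 7]
dequeue(): queue = [15, 13, 77, 7, 25, 7]
enqueue(36): queue = [15, 13, 77, 7, 25, 7, 36]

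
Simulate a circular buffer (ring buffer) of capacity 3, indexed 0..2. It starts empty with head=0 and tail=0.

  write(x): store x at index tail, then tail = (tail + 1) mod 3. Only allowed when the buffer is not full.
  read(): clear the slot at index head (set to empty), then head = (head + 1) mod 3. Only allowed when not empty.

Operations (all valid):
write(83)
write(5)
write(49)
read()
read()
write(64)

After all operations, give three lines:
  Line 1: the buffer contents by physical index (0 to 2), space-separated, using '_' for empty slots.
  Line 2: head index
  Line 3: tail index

write(83): buf=[83 _ _], head=0, tail=1, size=1
write(5): buf=[83 5 _], head=0, tail=2, size=2
write(49): buf=[83 5 49], head=0, tail=0, size=3
read(): buf=[_ 5 49], head=1, tail=0, size=2
read(): buf=[_ _ 49], head=2, tail=0, size=1
write(64): buf=[64 _ 49], head=2, tail=1, size=2

Answer: 64 _ 49
2
1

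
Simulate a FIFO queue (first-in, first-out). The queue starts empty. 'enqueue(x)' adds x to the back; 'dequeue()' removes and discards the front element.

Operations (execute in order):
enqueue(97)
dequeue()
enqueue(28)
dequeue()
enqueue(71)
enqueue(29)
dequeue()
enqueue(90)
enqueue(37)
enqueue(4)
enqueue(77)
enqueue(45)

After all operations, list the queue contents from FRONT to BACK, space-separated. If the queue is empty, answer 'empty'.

Answer: 29 90 37 4 77 45

Derivation:
enqueue(97): [97]
dequeue(): []
enqueue(28): [28]
dequeue(): []
enqueue(71): [71]
enqueue(29): [71, 29]
dequeue(): [29]
enqueue(90): [29, 90]
enqueue(37): [29, 90, 37]
enqueue(4): [29, 90, 37, 4]
enqueue(77): [29, 90, 37, 4, 77]
enqueue(45): [29, 90, 37, 4, 77, 45]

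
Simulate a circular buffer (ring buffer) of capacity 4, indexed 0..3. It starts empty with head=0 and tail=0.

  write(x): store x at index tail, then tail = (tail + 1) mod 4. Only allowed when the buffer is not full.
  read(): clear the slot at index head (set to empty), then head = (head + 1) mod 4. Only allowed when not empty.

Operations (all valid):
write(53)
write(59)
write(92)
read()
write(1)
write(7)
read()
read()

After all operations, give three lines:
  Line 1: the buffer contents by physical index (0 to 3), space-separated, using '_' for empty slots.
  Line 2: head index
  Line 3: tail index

write(53): buf=[53 _ _ _], head=0, tail=1, size=1
write(59): buf=[53 59 _ _], head=0, tail=2, size=2
write(92): buf=[53 59 92 _], head=0, tail=3, size=3
read(): buf=[_ 59 92 _], head=1, tail=3, size=2
write(1): buf=[_ 59 92 1], head=1, tail=0, size=3
write(7): buf=[7 59 92 1], head=1, tail=1, size=4
read(): buf=[7 _ 92 1], head=2, tail=1, size=3
read(): buf=[7 _ _ 1], head=3, tail=1, size=2

Answer: 7 _ _ 1
3
1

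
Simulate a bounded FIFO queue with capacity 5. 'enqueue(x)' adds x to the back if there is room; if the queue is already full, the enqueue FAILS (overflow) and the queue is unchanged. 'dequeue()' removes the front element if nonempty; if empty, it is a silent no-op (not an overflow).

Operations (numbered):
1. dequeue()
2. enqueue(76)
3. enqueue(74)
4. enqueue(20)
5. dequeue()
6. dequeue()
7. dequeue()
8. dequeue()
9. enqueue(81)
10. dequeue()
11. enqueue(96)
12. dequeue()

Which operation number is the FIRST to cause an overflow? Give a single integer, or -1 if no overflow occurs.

Answer: -1

Derivation:
1. dequeue(): empty, no-op, size=0
2. enqueue(76): size=1
3. enqueue(74): size=2
4. enqueue(20): size=3
5. dequeue(): size=2
6. dequeue(): size=1
7. dequeue(): size=0
8. dequeue(): empty, no-op, size=0
9. enqueue(81): size=1
10. dequeue(): size=0
11. enqueue(96): size=1
12. dequeue(): size=0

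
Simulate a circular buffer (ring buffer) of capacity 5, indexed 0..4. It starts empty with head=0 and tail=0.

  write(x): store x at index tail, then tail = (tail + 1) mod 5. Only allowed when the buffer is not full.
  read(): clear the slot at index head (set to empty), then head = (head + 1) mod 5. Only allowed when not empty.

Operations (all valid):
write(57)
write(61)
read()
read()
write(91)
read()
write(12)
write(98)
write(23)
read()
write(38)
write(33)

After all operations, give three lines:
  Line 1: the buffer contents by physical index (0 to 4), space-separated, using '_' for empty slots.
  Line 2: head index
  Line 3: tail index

Answer: 23 38 33 _ 98
4
3

Derivation:
write(57): buf=[57 _ _ _ _], head=0, tail=1, size=1
write(61): buf=[57 61 _ _ _], head=0, tail=2, size=2
read(): buf=[_ 61 _ _ _], head=1, tail=2, size=1
read(): buf=[_ _ _ _ _], head=2, tail=2, size=0
write(91): buf=[_ _ 91 _ _], head=2, tail=3, size=1
read(): buf=[_ _ _ _ _], head=3, tail=3, size=0
write(12): buf=[_ _ _ 12 _], head=3, tail=4, size=1
write(98): buf=[_ _ _ 12 98], head=3, tail=0, size=2
write(23): buf=[23 _ _ 12 98], head=3, tail=1, size=3
read(): buf=[23 _ _ _ 98], head=4, tail=1, size=2
write(38): buf=[23 38 _ _ 98], head=4, tail=2, size=3
write(33): buf=[23 38 33 _ 98], head=4, tail=3, size=4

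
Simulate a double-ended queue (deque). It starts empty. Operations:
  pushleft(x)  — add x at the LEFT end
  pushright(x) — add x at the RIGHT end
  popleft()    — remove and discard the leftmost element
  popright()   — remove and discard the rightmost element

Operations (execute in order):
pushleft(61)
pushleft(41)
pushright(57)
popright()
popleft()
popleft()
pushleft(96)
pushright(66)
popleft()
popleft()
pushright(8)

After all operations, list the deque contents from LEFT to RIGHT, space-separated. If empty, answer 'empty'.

Answer: 8

Derivation:
pushleft(61): [61]
pushleft(41): [41, 61]
pushright(57): [41, 61, 57]
popright(): [41, 61]
popleft(): [61]
popleft(): []
pushleft(96): [96]
pushright(66): [96, 66]
popleft(): [66]
popleft(): []
pushright(8): [8]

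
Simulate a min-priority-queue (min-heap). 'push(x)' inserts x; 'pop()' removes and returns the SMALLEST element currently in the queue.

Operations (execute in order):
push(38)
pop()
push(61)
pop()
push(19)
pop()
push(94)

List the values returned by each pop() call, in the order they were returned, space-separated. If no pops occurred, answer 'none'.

push(38): heap contents = [38]
pop() → 38: heap contents = []
push(61): heap contents = [61]
pop() → 61: heap contents = []
push(19): heap contents = [19]
pop() → 19: heap contents = []
push(94): heap contents = [94]

Answer: 38 61 19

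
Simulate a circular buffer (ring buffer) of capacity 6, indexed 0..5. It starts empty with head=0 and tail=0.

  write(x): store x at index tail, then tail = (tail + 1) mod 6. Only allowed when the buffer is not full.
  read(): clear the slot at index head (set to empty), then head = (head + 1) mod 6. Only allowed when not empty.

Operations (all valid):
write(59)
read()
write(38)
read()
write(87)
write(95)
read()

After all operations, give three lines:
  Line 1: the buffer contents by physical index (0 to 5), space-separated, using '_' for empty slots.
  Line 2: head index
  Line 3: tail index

Answer: _ _ _ 95 _ _
3
4

Derivation:
write(59): buf=[59 _ _ _ _ _], head=0, tail=1, size=1
read(): buf=[_ _ _ _ _ _], head=1, tail=1, size=0
write(38): buf=[_ 38 _ _ _ _], head=1, tail=2, size=1
read(): buf=[_ _ _ _ _ _], head=2, tail=2, size=0
write(87): buf=[_ _ 87 _ _ _], head=2, tail=3, size=1
write(95): buf=[_ _ 87 95 _ _], head=2, tail=4, size=2
read(): buf=[_ _ _ 95 _ _], head=3, tail=4, size=1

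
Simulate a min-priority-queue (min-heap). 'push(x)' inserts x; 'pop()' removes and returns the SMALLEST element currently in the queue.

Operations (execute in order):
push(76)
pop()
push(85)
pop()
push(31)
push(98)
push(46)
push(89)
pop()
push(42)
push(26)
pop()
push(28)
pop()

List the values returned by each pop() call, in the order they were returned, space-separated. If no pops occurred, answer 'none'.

push(76): heap contents = [76]
pop() → 76: heap contents = []
push(85): heap contents = [85]
pop() → 85: heap contents = []
push(31): heap contents = [31]
push(98): heap contents = [31, 98]
push(46): heap contents = [31, 46, 98]
push(89): heap contents = [31, 46, 89, 98]
pop() → 31: heap contents = [46, 89, 98]
push(42): heap contents = [42, 46, 89, 98]
push(26): heap contents = [26, 42, 46, 89, 98]
pop() → 26: heap contents = [42, 46, 89, 98]
push(28): heap contents = [28, 42, 46, 89, 98]
pop() → 28: heap contents = [42, 46, 89, 98]

Answer: 76 85 31 26 28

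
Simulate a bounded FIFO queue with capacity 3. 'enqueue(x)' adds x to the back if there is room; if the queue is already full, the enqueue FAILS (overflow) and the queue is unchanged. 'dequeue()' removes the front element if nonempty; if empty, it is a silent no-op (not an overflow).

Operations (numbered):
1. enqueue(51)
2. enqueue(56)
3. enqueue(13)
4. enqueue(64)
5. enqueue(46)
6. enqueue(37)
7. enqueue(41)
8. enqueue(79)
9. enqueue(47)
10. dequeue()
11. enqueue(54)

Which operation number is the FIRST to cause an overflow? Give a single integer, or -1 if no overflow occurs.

Answer: 4

Derivation:
1. enqueue(51): size=1
2. enqueue(56): size=2
3. enqueue(13): size=3
4. enqueue(64): size=3=cap → OVERFLOW (fail)
5. enqueue(46): size=3=cap → OVERFLOW (fail)
6. enqueue(37): size=3=cap → OVERFLOW (fail)
7. enqueue(41): size=3=cap → OVERFLOW (fail)
8. enqueue(79): size=3=cap → OVERFLOW (fail)
9. enqueue(47): size=3=cap → OVERFLOW (fail)
10. dequeue(): size=2
11. enqueue(54): size=3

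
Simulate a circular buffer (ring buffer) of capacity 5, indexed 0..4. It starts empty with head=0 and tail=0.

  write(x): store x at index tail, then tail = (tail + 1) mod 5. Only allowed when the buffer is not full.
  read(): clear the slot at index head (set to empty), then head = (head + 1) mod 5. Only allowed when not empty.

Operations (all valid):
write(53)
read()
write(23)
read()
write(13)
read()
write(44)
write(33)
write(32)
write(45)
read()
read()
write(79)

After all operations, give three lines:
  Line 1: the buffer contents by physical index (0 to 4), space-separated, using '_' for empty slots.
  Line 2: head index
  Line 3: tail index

Answer: 32 45 79 _ _
0
3

Derivation:
write(53): buf=[53 _ _ _ _], head=0, tail=1, size=1
read(): buf=[_ _ _ _ _], head=1, tail=1, size=0
write(23): buf=[_ 23 _ _ _], head=1, tail=2, size=1
read(): buf=[_ _ _ _ _], head=2, tail=2, size=0
write(13): buf=[_ _ 13 _ _], head=2, tail=3, size=1
read(): buf=[_ _ _ _ _], head=3, tail=3, size=0
write(44): buf=[_ _ _ 44 _], head=3, tail=4, size=1
write(33): buf=[_ _ _ 44 33], head=3, tail=0, size=2
write(32): buf=[32 _ _ 44 33], head=3, tail=1, size=3
write(45): buf=[32 45 _ 44 33], head=3, tail=2, size=4
read(): buf=[32 45 _ _ 33], head=4, tail=2, size=3
read(): buf=[32 45 _ _ _], head=0, tail=2, size=2
write(79): buf=[32 45 79 _ _], head=0, tail=3, size=3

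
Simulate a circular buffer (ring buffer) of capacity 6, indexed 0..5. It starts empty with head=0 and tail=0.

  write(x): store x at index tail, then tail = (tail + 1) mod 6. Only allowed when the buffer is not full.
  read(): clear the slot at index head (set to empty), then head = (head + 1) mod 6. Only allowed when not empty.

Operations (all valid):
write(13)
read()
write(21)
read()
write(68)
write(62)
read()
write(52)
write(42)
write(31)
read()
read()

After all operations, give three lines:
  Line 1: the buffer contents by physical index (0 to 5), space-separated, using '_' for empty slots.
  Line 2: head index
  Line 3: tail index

write(13): buf=[13 _ _ _ _ _], head=0, tail=1, size=1
read(): buf=[_ _ _ _ _ _], head=1, tail=1, size=0
write(21): buf=[_ 21 _ _ _ _], head=1, tail=2, size=1
read(): buf=[_ _ _ _ _ _], head=2, tail=2, size=0
write(68): buf=[_ _ 68 _ _ _], head=2, tail=3, size=1
write(62): buf=[_ _ 68 62 _ _], head=2, tail=4, size=2
read(): buf=[_ _ _ 62 _ _], head=3, tail=4, size=1
write(52): buf=[_ _ _ 62 52 _], head=3, tail=5, size=2
write(42): buf=[_ _ _ 62 52 42], head=3, tail=0, size=3
write(31): buf=[31 _ _ 62 52 42], head=3, tail=1, size=4
read(): buf=[31 _ _ _ 52 42], head=4, tail=1, size=3
read(): buf=[31 _ _ _ _ 42], head=5, tail=1, size=2

Answer: 31 _ _ _ _ 42
5
1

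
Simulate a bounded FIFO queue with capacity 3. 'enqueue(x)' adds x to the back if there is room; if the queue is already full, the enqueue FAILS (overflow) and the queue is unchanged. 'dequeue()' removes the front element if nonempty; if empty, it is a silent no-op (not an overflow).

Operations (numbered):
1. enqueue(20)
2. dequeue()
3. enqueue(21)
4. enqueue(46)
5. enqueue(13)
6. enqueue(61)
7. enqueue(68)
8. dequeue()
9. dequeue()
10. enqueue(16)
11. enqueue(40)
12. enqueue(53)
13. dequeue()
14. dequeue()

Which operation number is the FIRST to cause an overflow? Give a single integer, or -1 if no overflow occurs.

Answer: 6

Derivation:
1. enqueue(20): size=1
2. dequeue(): size=0
3. enqueue(21): size=1
4. enqueue(46): size=2
5. enqueue(13): size=3
6. enqueue(61): size=3=cap → OVERFLOW (fail)
7. enqueue(68): size=3=cap → OVERFLOW (fail)
8. dequeue(): size=2
9. dequeue(): size=1
10. enqueue(16): size=2
11. enqueue(40): size=3
12. enqueue(53): size=3=cap → OVERFLOW (fail)
13. dequeue(): size=2
14. dequeue(): size=1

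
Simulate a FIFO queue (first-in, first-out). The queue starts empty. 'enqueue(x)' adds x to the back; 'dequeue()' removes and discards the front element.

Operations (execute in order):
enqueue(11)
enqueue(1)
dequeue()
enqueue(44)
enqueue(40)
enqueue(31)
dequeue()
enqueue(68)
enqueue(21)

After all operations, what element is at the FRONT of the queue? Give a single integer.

enqueue(11): queue = [11]
enqueue(1): queue = [11, 1]
dequeue(): queue = [1]
enqueue(44): queue = [1, 44]
enqueue(40): queue = [1, 44, 40]
enqueue(31): queue = [1, 44, 40, 31]
dequeue(): queue = [44, 40, 31]
enqueue(68): queue = [44, 40, 31, 68]
enqueue(21): queue = [44, 40, 31, 68, 21]

Answer: 44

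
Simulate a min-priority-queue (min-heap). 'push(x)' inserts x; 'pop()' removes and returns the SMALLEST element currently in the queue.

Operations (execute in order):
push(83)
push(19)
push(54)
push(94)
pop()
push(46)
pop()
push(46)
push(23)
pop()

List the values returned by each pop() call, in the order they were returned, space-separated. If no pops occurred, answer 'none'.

Answer: 19 46 23

Derivation:
push(83): heap contents = [83]
push(19): heap contents = [19, 83]
push(54): heap contents = [19, 54, 83]
push(94): heap contents = [19, 54, 83, 94]
pop() → 19: heap contents = [54, 83, 94]
push(46): heap contents = [46, 54, 83, 94]
pop() → 46: heap contents = [54, 83, 94]
push(46): heap contents = [46, 54, 83, 94]
push(23): heap contents = [23, 46, 54, 83, 94]
pop() → 23: heap contents = [46, 54, 83, 94]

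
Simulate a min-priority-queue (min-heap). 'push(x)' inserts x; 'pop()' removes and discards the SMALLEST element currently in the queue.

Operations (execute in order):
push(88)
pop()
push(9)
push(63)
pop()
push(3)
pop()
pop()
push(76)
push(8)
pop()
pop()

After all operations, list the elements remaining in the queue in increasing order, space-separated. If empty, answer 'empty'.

Answer: empty

Derivation:
push(88): heap contents = [88]
pop() → 88: heap contents = []
push(9): heap contents = [9]
push(63): heap contents = [9, 63]
pop() → 9: heap contents = [63]
push(3): heap contents = [3, 63]
pop() → 3: heap contents = [63]
pop() → 63: heap contents = []
push(76): heap contents = [76]
push(8): heap contents = [8, 76]
pop() → 8: heap contents = [76]
pop() → 76: heap contents = []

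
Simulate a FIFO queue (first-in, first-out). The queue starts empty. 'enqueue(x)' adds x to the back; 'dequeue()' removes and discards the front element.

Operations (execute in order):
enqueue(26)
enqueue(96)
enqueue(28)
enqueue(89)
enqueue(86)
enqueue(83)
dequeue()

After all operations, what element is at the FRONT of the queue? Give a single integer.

Answer: 96

Derivation:
enqueue(26): queue = [26]
enqueue(96): queue = [26, 96]
enqueue(28): queue = [26, 96, 28]
enqueue(89): queue = [26, 96, 28, 89]
enqueue(86): queue = [26, 96, 28, 89, 86]
enqueue(83): queue = [26, 96, 28, 89, 86, 83]
dequeue(): queue = [96, 28, 89, 86, 83]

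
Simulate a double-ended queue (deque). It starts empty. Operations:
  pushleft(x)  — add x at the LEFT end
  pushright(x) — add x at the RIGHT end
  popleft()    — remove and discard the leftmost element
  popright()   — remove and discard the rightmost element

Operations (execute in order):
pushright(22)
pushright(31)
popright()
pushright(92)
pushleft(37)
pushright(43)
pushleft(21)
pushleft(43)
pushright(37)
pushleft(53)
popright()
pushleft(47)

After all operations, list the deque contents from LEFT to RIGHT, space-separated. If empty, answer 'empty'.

pushright(22): [22]
pushright(31): [22, 31]
popright(): [22]
pushright(92): [22, 92]
pushleft(37): [37, 22, 92]
pushright(43): [37, 22, 92, 43]
pushleft(21): [21, 37, 22, 92, 43]
pushleft(43): [43, 21, 37, 22, 92, 43]
pushright(37): [43, 21, 37, 22, 92, 43, 37]
pushleft(53): [53, 43, 21, 37, 22, 92, 43, 37]
popright(): [53, 43, 21, 37, 22, 92, 43]
pushleft(47): [47, 53, 43, 21, 37, 22, 92, 43]

Answer: 47 53 43 21 37 22 92 43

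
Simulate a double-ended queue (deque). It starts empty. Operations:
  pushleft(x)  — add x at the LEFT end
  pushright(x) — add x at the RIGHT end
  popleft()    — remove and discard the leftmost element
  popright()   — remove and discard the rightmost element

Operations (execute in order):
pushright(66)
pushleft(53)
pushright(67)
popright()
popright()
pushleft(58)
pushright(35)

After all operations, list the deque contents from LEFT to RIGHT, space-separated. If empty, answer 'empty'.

Answer: 58 53 35

Derivation:
pushright(66): [66]
pushleft(53): [53, 66]
pushright(67): [53, 66, 67]
popright(): [53, 66]
popright(): [53]
pushleft(58): [58, 53]
pushright(35): [58, 53, 35]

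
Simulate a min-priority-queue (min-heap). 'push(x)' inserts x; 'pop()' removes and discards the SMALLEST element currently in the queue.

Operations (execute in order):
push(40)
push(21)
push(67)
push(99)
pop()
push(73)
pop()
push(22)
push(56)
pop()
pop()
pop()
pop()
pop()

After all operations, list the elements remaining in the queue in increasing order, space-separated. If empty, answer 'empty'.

push(40): heap contents = [40]
push(21): heap contents = [21, 40]
push(67): heap contents = [21, 40, 67]
push(99): heap contents = [21, 40, 67, 99]
pop() → 21: heap contents = [40, 67, 99]
push(73): heap contents = [40, 67, 73, 99]
pop() → 40: heap contents = [67, 73, 99]
push(22): heap contents = [22, 67, 73, 99]
push(56): heap contents = [22, 56, 67, 73, 99]
pop() → 22: heap contents = [56, 67, 73, 99]
pop() → 56: heap contents = [67, 73, 99]
pop() → 67: heap contents = [73, 99]
pop() → 73: heap contents = [99]
pop() → 99: heap contents = []

Answer: empty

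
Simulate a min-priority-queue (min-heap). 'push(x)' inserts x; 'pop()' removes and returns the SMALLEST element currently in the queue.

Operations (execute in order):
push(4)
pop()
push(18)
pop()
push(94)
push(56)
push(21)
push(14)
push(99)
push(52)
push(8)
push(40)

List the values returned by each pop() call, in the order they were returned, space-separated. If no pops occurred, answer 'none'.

Answer: 4 18

Derivation:
push(4): heap contents = [4]
pop() → 4: heap contents = []
push(18): heap contents = [18]
pop() → 18: heap contents = []
push(94): heap contents = [94]
push(56): heap contents = [56, 94]
push(21): heap contents = [21, 56, 94]
push(14): heap contents = [14, 21, 56, 94]
push(99): heap contents = [14, 21, 56, 94, 99]
push(52): heap contents = [14, 21, 52, 56, 94, 99]
push(8): heap contents = [8, 14, 21, 52, 56, 94, 99]
push(40): heap contents = [8, 14, 21, 40, 52, 56, 94, 99]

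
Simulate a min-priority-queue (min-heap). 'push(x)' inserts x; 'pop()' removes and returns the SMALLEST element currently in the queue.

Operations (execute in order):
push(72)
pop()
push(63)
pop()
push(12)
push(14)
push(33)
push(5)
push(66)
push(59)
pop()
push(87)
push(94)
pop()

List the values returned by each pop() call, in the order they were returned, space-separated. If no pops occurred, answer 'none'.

Answer: 72 63 5 12

Derivation:
push(72): heap contents = [72]
pop() → 72: heap contents = []
push(63): heap contents = [63]
pop() → 63: heap contents = []
push(12): heap contents = [12]
push(14): heap contents = [12, 14]
push(33): heap contents = [12, 14, 33]
push(5): heap contents = [5, 12, 14, 33]
push(66): heap contents = [5, 12, 14, 33, 66]
push(59): heap contents = [5, 12, 14, 33, 59, 66]
pop() → 5: heap contents = [12, 14, 33, 59, 66]
push(87): heap contents = [12, 14, 33, 59, 66, 87]
push(94): heap contents = [12, 14, 33, 59, 66, 87, 94]
pop() → 12: heap contents = [14, 33, 59, 66, 87, 94]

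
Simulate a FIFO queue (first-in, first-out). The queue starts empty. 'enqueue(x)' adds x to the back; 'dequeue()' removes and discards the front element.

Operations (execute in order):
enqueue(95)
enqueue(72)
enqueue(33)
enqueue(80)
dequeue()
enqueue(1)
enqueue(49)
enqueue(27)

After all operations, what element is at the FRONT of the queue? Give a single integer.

enqueue(95): queue = [95]
enqueue(72): queue = [95, 72]
enqueue(33): queue = [95, 72, 33]
enqueue(80): queue = [95, 72, 33, 80]
dequeue(): queue = [72, 33, 80]
enqueue(1): queue = [72, 33, 80, 1]
enqueue(49): queue = [72, 33, 80, 1, 49]
enqueue(27): queue = [72, 33, 80, 1, 49, 27]

Answer: 72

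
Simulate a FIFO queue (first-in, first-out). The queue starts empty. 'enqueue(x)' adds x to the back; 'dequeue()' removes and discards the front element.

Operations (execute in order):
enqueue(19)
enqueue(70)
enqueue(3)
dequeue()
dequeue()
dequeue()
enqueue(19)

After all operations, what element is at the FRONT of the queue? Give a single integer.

enqueue(19): queue = [19]
enqueue(70): queue = [19, 70]
enqueue(3): queue = [19, 70, 3]
dequeue(): queue = [70, 3]
dequeue(): queue = [3]
dequeue(): queue = []
enqueue(19): queue = [19]

Answer: 19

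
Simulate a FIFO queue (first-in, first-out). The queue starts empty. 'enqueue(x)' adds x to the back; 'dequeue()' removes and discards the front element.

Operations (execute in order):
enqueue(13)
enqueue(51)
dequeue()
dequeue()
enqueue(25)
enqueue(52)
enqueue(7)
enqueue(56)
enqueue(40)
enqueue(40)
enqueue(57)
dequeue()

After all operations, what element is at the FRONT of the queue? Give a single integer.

enqueue(13): queue = [13]
enqueue(51): queue = [13, 51]
dequeue(): queue = [51]
dequeue(): queue = []
enqueue(25): queue = [25]
enqueue(52): queue = [25, 52]
enqueue(7): queue = [25, 52, 7]
enqueue(56): queue = [25, 52, 7, 56]
enqueue(40): queue = [25, 52, 7, 56, 40]
enqueue(40): queue = [25, 52, 7, 56, 40, 40]
enqueue(57): queue = [25, 52, 7, 56, 40, 40, 57]
dequeue(): queue = [52, 7, 56, 40, 40, 57]

Answer: 52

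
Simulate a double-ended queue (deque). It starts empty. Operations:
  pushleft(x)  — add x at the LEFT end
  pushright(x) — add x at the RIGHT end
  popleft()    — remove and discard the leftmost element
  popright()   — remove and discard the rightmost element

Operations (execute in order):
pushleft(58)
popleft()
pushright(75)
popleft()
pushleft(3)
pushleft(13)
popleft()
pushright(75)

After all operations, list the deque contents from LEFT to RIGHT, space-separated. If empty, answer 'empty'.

pushleft(58): [58]
popleft(): []
pushright(75): [75]
popleft(): []
pushleft(3): [3]
pushleft(13): [13, 3]
popleft(): [3]
pushright(75): [3, 75]

Answer: 3 75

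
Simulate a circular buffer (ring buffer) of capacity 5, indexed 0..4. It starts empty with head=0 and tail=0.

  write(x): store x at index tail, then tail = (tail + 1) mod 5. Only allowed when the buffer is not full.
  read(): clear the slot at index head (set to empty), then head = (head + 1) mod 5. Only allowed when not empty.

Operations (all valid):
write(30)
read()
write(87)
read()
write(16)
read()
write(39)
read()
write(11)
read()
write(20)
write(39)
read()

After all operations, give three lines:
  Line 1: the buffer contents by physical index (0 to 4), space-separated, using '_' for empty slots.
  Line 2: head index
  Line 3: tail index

write(30): buf=[30 _ _ _ _], head=0, tail=1, size=1
read(): buf=[_ _ _ _ _], head=1, tail=1, size=0
write(87): buf=[_ 87 _ _ _], head=1, tail=2, size=1
read(): buf=[_ _ _ _ _], head=2, tail=2, size=0
write(16): buf=[_ _ 16 _ _], head=2, tail=3, size=1
read(): buf=[_ _ _ _ _], head=3, tail=3, size=0
write(39): buf=[_ _ _ 39 _], head=3, tail=4, size=1
read(): buf=[_ _ _ _ _], head=4, tail=4, size=0
write(11): buf=[_ _ _ _ 11], head=4, tail=0, size=1
read(): buf=[_ _ _ _ _], head=0, tail=0, size=0
write(20): buf=[20 _ _ _ _], head=0, tail=1, size=1
write(39): buf=[20 39 _ _ _], head=0, tail=2, size=2
read(): buf=[_ 39 _ _ _], head=1, tail=2, size=1

Answer: _ 39 _ _ _
1
2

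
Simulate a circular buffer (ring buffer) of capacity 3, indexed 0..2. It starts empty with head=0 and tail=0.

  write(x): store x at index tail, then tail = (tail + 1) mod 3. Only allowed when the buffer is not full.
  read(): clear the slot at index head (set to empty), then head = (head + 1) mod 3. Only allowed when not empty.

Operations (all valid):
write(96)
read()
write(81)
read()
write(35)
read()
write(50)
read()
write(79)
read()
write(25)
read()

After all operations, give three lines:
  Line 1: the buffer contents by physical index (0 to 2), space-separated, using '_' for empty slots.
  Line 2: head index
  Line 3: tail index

Answer: _ _ _
0
0

Derivation:
write(96): buf=[96 _ _], head=0, tail=1, size=1
read(): buf=[_ _ _], head=1, tail=1, size=0
write(81): buf=[_ 81 _], head=1, tail=2, size=1
read(): buf=[_ _ _], head=2, tail=2, size=0
write(35): buf=[_ _ 35], head=2, tail=0, size=1
read(): buf=[_ _ _], head=0, tail=0, size=0
write(50): buf=[50 _ _], head=0, tail=1, size=1
read(): buf=[_ _ _], head=1, tail=1, size=0
write(79): buf=[_ 79 _], head=1, tail=2, size=1
read(): buf=[_ _ _], head=2, tail=2, size=0
write(25): buf=[_ _ 25], head=2, tail=0, size=1
read(): buf=[_ _ _], head=0, tail=0, size=0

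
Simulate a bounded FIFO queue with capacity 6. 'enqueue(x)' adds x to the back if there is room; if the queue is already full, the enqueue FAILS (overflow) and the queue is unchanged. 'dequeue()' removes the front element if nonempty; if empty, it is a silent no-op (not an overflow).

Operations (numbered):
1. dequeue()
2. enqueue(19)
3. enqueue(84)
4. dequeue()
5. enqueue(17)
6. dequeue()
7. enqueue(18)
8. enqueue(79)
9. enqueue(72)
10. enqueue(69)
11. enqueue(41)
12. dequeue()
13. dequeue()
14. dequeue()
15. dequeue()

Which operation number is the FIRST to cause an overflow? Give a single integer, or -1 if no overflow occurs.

Answer: -1

Derivation:
1. dequeue(): empty, no-op, size=0
2. enqueue(19): size=1
3. enqueue(84): size=2
4. dequeue(): size=1
5. enqueue(17): size=2
6. dequeue(): size=1
7. enqueue(18): size=2
8. enqueue(79): size=3
9. enqueue(72): size=4
10. enqueue(69): size=5
11. enqueue(41): size=6
12. dequeue(): size=5
13. dequeue(): size=4
14. dequeue(): size=3
15. dequeue(): size=2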